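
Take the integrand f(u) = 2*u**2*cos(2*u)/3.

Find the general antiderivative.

F(u) = (2*u**2*sin(2*u) + 2*u*cos(2*u) - sin(2*u))/6 + C

Since d/du undoes antidifferentiation here, F'(u) = f(u) is required of F(u).
Check: d/du[(2*u**2*sin(2*u) + 2*u*cos(2*u) - sin(2*u))/6] = 2*u**2*cos(2*u)/3 = f(u).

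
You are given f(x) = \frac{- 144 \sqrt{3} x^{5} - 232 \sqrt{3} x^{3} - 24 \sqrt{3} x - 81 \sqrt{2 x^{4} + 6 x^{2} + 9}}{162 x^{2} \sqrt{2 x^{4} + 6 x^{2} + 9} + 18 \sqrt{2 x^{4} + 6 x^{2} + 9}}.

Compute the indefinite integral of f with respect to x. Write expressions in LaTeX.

F(x) = - \frac{2 \sqrt{\frac{2 x^{4}}{3} + 2 x^{2} + 3}}{3} - \frac{3 \operatorname{atan}{\left(3 x \right)}}{2} + C

Recover f(x) by differentiating a candidate F(x); any mismatch rules it out.
Check: d/dx[- \frac{2 \sqrt{\frac{2 x^{4}}{3} + 2 x^{2} + 3}}{3} - \frac{3 \operatorname{atan}{\left(3 x \right)}}{2}] = \frac{- 144 \sqrt{3} x^{5} - 232 \sqrt{3} x^{3} - 24 \sqrt{3} x - 81 \sqrt{2 x^{4} + 6 x^{2} + 9}}{162 x^{2} \sqrt{2 x^{4} + 6 x^{2} + 9} + 18 \sqrt{2 x^{4} + 6 x^{2} + 9}} = f(x).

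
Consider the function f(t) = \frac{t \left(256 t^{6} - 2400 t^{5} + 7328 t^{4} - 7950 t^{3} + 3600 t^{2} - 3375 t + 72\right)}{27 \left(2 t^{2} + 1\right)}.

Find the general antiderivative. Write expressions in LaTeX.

F(t) = \frac{- t^{3} \left(15 - 4 t\right)^{3} + 54 \log{\left(3 t^{2} + \frac{3}{2} \right)}}{81} + C

For F(t) to be correct the identity F'(t) - f(t) = 0 must hold.
Check: d/dt[\frac{- t^{3} \left(15 - 4 t\right)^{3} + 54 \log{\left(3 t^{2} + \frac{3}{2} \right)}}{81}] = \frac{256 t^{7} - 2400 t^{6} + 7328 t^{5} - 7950 t^{4} + 3600 t^{3} - 3375 t^{2} + 72 t}{54 t^{2} + 27}, which equals f(t).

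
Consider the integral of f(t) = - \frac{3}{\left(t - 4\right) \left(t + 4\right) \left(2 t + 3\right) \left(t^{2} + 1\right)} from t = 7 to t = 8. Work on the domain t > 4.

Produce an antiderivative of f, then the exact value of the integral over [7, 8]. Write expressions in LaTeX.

The denominator factors as \left(t - 4\right) \left(t + 4\right) \left(2 t + 3\right) \left(t^{2} + 1\right); partial fractions split f into directly integrable pieces: - \frac{3 \left(2 t - 3\right)}{221 \left(t^{2} + 1\right)} + \frac{48}{715 \left(2 t + 3\right)} - \frac{3}{680 \left(t + 4\right)} - \frac{3}{1496 \left(t - 4\right)}.
F(t) = - \frac{3 \log{\left(t - 4 \right)}}{1496} + \frac{24 \log{\left(t + \frac{3}{2} \right)}}{715} - \frac{3 \log{\left(t + 4 \right)}}{680} - \frac{3 \log{\left(t^{2} + 1 \right)}}{221} + \frac{9 \operatorname{atan}{\left(t \right)}}{221} is an antiderivative of f.
Check: d/dt[- \frac{3 \log{\left(t - 4 \right)}}{1496} + \frac{24 \log{\left(t + \frac{3}{2} \right)}}{715} - \frac{3 \log{\left(t + 4 \right)}}{680} - \frac{3 \log{\left(t^{2} + 1 \right)}}{221} + \frac{9 \operatorname{atan}{\left(t \right)}}{221}] = - \frac{3}{2 t^{5} + 3 t^{4} - 30 t^{3} - 45 t^{2} - 32 t - 48}, which equals f(t).
F(8) = - \frac{3 \log{\left(65 \right)}}{221} - \frac{3 \log{\left(12 \right)}}{680} - \frac{3 \log{\left(4 \right)}}{1496} + \frac{9 \operatorname{atan}{\left(8 \right)}}{221} + \frac{24 \log{\left(\frac{19}{2} \right)}}{715}; F(7) = - \frac{3 \log{\left(50 \right)}}{221} - \frac{3 \log{\left(11 \right)}}{680} - \frac{3 \log{\left(3 \right)}}{1496} + \frac{9 \operatorname{atan}{\left(7 \right)}}{221} + \frac{24 \log{\left(\frac{17}{2} \right)}}{715}.
Integral = F(8) - F(7) = - \frac{24 \log{\left(\frac{17}{2} \right)}}{715} - \frac{9 \operatorname{atan}{\left(7 \right)}}{221} - \frac{3 \log{\left(65 \right)}}{221} - \frac{3 \log{\left(12 \right)}}{680} - \frac{3 \log{\left(4 \right)}}{1496} + \frac{3 \log{\left(3 \right)}}{1496} + \frac{3 \log{\left(11 \right)}}{680} + \frac{3 \log{\left(50 \right)}}{221} + \frac{9 \operatorname{atan}{\left(8 \right)}}{221} + \frac{24 \log{\left(\frac{19}{2} \right)}}{715}.

Antiderivative: F(t) = - \frac{3 \log{\left(t - 4 \right)}}{1496} + \frac{24 \log{\left(t + \frac{3}{2} \right)}}{715} - \frac{3 \log{\left(t + 4 \right)}}{680} - \frac{3 \log{\left(t^{2} + 1 \right)}}{221} + \frac{9 \operatorname{atan}{\left(t \right)}}{221}; value = - \frac{24 \log{\left(\frac{17}{2} \right)}}{715} - \frac{9 \operatorname{atan}{\left(7 \right)}}{221} - \frac{3 \log{\left(65 \right)}}{221} - \frac{3 \log{\left(12 \right)}}{680} - \frac{3 \log{\left(4 \right)}}{1496} + \frac{3 \log{\left(3 \right)}}{1496} + \frac{3 \log{\left(11 \right)}}{680} + \frac{3 \log{\left(50 \right)}}{221} + \frac{9 \operatorname{atan}{\left(8 \right)}}{221} + \frac{24 \log{\left(\frac{19}{2} \right)}}{715}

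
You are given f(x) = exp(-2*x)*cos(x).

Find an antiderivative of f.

Check any antiderivative F(x) by computing F'(x) and comparing it with f(x).
Check: d/dx[(sin(x) - 2*cos(x))*exp(-2*x)/5] = exp(-2*x)*cos(x) = f(x).

An antiderivative is F(x) = (sin(x) - 2*cos(x))*exp(-2*x)/5.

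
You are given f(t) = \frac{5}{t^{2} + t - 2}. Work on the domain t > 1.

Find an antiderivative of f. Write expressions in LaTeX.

An antiderivative is F(t) = \frac{5 \log{\left(t - 1 \right)}}{3} - \frac{5 \log{\left(t + 2 \right)}}{3}.

The denominator factors as \left(t - 1\right) \left(t + 2\right); partial fractions split f into directly integrable pieces: - \frac{5}{3 \left(t + 2\right)} + \frac{5}{3 \left(t - 1\right)}.
Check: d/dt[\frac{5 \log{\left(t - 1 \right)}}{3} - \frac{5 \log{\left(t + 2 \right)}}{3}] = \frac{5}{t^{2} + t - 2} = f(t).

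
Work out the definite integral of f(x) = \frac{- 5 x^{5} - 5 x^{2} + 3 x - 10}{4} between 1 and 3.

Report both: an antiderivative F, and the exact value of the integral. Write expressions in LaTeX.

An antiderivative F(x) passes only if d/dx[F] lands on f(x) exactly.
F(x) = - \frac{5 x^{6}}{24} - \frac{5 x^{3}}{12} + \frac{3 x^{2}}{8} - \frac{5 x}{2} is an antiderivative of f.
Check: d/dx[- \frac{5 x^{6}}{24} - \frac{5 x^{3}}{12} + \frac{3 x^{2}}{8} - \frac{5 x}{2}] = - \frac{5 x^{5}}{4} - \frac{5 x^{2}}{4} + \frac{3 x}{4} - \frac{5}{2}, which equals f(x).
F(3) = - \frac{669}{4}; F(1) = - \frac{11}{4}.
Integral = F(3) - F(1) = - \frac{329}{2}.

Antiderivative: F(x) = - \frac{5 x^{6}}{24} - \frac{5 x^{3}}{12} + \frac{3 x^{2}}{8} - \frac{5 x}{2}; value = - \frac{329}{2}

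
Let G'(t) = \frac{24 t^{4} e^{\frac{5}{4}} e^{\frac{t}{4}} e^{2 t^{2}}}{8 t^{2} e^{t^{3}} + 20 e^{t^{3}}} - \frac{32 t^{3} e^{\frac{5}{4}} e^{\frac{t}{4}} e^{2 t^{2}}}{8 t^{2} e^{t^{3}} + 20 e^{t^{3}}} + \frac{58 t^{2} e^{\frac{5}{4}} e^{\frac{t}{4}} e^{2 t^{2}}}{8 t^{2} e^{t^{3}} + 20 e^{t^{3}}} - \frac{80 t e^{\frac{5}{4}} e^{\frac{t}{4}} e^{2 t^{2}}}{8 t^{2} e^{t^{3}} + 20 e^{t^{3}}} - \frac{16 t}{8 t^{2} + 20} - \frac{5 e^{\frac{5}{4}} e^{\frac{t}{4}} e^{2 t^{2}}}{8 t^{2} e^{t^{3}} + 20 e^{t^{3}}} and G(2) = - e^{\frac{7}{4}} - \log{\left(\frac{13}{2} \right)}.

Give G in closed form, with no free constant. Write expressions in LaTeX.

The integrand splits into summands that can be handled one at a time.
A general antiderivative is - e^{- t^{3} + 2 t^{2} + \frac{t}{4} + \frac{5}{4}} - \log{\left(t^{2} + \frac{5}{2} \right)} + C.
The condition gives C = - e^{\frac{7}{4}} - \log{\left(\frac{13}{2} \right)} - (- e^{\frac{7}{4}} - \log{\left(\frac{13}{2} \right)}) = 0.
So G(t) = - e^{\frac{5}{4}} e^{\frac{t}{4}} e^{2 t^{2}} e^{- t^{3}} - \log{\left(t^{2} + \frac{5}{2} \right)}.
Check: d/dt[- e^{\frac{5}{4}} e^{\frac{t}{4}} e^{2 t^{2}} e^{- t^{3}} - \log{\left(t^{2} + \frac{5}{2} \right)}] = \frac{24 t^{4} e^{\frac{5}{4}} e^{\frac{t}{4}} e^{2 t^{2}} - 32 t^{3} e^{\frac{5}{4}} e^{\frac{t}{4}} e^{2 t^{2}} + 58 t^{2} e^{\frac{5}{4}} e^{\frac{t}{4}} e^{2 t^{2}} - 80 t e^{\frac{5}{4}} e^{\frac{t}{4}} e^{2 t^{2}} - 16 t e^{t^{3}} - 5 e^{\frac{5}{4}} e^{\frac{t}{4}} e^{2 t^{2}}}{8 t^{2} e^{t^{3}} + 20 e^{t^{3}}}, which equals G'(t).

G(t) = - e^{\frac{5}{4}} e^{\frac{t}{4}} e^{2 t^{2}} e^{- t^{3}} - \log{\left(t^{2} + \frac{5}{2} \right)}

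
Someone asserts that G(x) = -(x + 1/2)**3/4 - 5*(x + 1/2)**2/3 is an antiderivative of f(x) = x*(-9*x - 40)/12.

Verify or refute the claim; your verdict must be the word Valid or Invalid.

d/dx[G] = -3*x**2/4 - 49*x/12 - 89/48
d/dx[G] - f(x) = -3*x/4 - 89/48 != 0.

Invalid: d/dx[G] - f = -3*x/4 - 89/48, which is not 0.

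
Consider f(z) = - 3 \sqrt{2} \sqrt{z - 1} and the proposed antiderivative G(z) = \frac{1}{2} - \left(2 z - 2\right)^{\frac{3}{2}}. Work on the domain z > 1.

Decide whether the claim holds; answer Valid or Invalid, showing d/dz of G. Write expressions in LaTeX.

d/dz[G] = - 3 \sqrt{2} \sqrt{z - 1}
This equals f(z) exactly, so the claim holds.

Valid. The derivative of G reproduces f.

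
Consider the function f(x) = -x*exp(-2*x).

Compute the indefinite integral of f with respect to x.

F(x) = (2*x + 1)*exp(-2*x)/4 + C

Recognize the product-rule pattern: f = u'v + uv' with u = x/2 + 1/4, v = exp(-2*x), so integration by parts undoes it.
Check: d/dx[(2*x + 1)*exp(-2*x)/4] = -x*exp(-2*x) = f(x).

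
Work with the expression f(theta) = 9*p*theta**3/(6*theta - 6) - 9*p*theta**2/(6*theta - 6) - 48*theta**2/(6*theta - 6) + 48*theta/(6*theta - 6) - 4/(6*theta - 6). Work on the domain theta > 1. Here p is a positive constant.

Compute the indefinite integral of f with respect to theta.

Integrate term by term and add the pieces.
Check: d/dtheta[p*theta**3/2 - 4*theta**2 - 2*log(theta - 1)/3] = (9*p*theta**3 - 9*p*theta**2 - 48*theta**2 + 48*theta - 4)/(6*theta - 6), which equals f(theta).

F(theta) = p*theta**3/2 - 4*theta**2 - 2*log(theta - 1)/3 + C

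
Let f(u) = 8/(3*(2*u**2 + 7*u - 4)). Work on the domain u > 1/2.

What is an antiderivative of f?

Factor the denominator (3*(u + 4)*(2*u - 1)) and decompose: f = 16/(27*(2*u - 1)) - 8/(27*(u + 4)); each piece integrates to a log, atan, or power term.
Check: d/du[-8*(-log(u - 1/2) + log(u + 4))/27] = 8/(6*u**2 + 21*u - 12), which equals f(u).

An antiderivative is F(u) = -8*(-log(u - 1/2) + log(u + 4))/27.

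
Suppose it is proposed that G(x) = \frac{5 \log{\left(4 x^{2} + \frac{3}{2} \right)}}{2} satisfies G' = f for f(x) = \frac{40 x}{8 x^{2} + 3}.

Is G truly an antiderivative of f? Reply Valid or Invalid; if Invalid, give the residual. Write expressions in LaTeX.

Valid: G'(x) = f(x).

d/dx[G] = \frac{40 x}{8 x^{2} + 3}
This equals f(x) exactly, so the claim holds.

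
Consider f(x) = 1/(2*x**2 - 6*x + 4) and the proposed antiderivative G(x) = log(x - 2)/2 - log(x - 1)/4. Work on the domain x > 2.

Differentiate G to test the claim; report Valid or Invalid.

Invalid: d/dx[G] - f = 1/(4*x - 4), which is not 0.

d/dx[G] = x/(4*x**2 - 12*x + 8)
d/dx[G] - f(x) = 1/(4*x - 4) != 0.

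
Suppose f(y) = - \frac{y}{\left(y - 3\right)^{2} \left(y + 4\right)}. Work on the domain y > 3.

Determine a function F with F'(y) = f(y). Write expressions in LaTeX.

An antiderivative is F(y) = \frac{- 4 y \log{\left(y - 3 \right)} + 4 y \log{\left(y + 4 \right)} + 12 \log{\left(y - 3 \right)} - 12 \log{\left(y + 4 \right)} + 21}{49 y - 147}.

Factor the denominator (\left(y - 3\right)^{2} \left(y + 4\right)) and decompose: f = \frac{4}{49 \left(y + 4\right)} - \frac{4}{49 \left(y - 3\right)} - \frac{3}{7 \left(y - 3\right)^{2}}; each piece integrates to a log, atan, or power term.
Check: d/dy[\frac{- 4 y \log{\left(y - 3 \right)} + 4 y \log{\left(y + 4 \right)} + 12 \log{\left(y - 3 \right)} - 12 \log{\left(y + 4 \right)} + 21}{49 y - 147}] = - \frac{y}{y^{3} - 2 y^{2} - 15 y + 36}, which equals f(y).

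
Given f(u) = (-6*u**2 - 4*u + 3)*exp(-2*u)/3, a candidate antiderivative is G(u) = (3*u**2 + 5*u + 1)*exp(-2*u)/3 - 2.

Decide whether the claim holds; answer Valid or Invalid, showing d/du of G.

Valid - differentiating G returns exactly f.

d/du[G] = (-6*u**2 - 4*u + 3)*exp(-2*u)/3
This equals f(u) exactly, so the claim holds.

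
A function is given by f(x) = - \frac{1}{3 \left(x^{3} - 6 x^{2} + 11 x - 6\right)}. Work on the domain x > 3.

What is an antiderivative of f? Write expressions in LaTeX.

An antiderivative is F(x) = \frac{2 \log{\left(x - 2 \right)} - \log{\left(x^{2} - 4 x + 3 \right)}}{6}.

Factor the denominator (3 \left(x - 3\right) \left(x - 2\right) \left(x - 1\right)) and decompose: f = - \frac{1}{6 \left(x - 1\right)} + \frac{1}{3 \left(x - 2\right)} - \frac{1}{6 \left(x - 3\right)}; each piece integrates to a log, atan, or power term.
Check: d/dx[\frac{2 \log{\left(x - 2 \right)} - \log{\left(x^{2} - 4 x + 3 \right)}}{6}] = - \frac{1}{3 x^{3} - 18 x^{2} + 33 x - 18}, which equals f(x).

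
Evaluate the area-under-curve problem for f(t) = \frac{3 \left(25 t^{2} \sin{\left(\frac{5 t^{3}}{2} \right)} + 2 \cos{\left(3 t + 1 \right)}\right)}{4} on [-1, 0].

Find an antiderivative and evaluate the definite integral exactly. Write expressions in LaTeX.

A candidate is checked by its d/dt: the result must match f(t).
F(t) = - \frac{- \sin{\left(3 t + 1 \right)} + 5 \cos{\left(\frac{5 t^{3}}{2} \right)}}{2} is an antiderivative of f.
Check: d/dt[- \frac{- \sin{\left(3 t + 1 \right)} + 5 \cos{\left(\frac{5 t^{3}}{2} \right)}}{2}] = \frac{75 t^{2} \sin{\left(\frac{5 t^{3}}{2} \right)}}{4} + \frac{3 \cos{\left(3 t + 1 \right)}}{2}, which equals f(t).
F(0) = - \frac{5}{2} + \frac{\sin{\left(1 \right)}}{2}; F(-1) = - \frac{\sin{\left(2 \right)}}{2} - \frac{5 \cos{\left(\frac{5}{2} \right)}}{2}.
Integral = F(0) - F(-1) = - \frac{5}{2} + \frac{5 \cos{\left(\frac{5}{2} \right)}}{2} + \frac{\sin{\left(1 \right)}}{2} + \frac{\sin{\left(2 \right)}}{2}.

Antiderivative: F(t) = - \frac{- \sin{\left(3 t + 1 \right)} + 5 \cos{\left(\frac{5 t^{3}}{2} \right)}}{2}; value = - \frac{5}{2} + \frac{5 \cos{\left(\frac{5}{2} \right)}}{2} + \frac{\sin{\left(1 \right)}}{2} + \frac{\sin{\left(2 \right)}}{2}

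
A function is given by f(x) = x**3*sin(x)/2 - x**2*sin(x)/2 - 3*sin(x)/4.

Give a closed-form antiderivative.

An antiderivative is F(x) = -(2*x**3*cos(x) - 6*x**2*sin(x) - 2*x**2*cos(x) + 4*x*sin(x) - 12*x*cos(x) + 12*sin(x) + cos(x))/4.

The integrand splits into summands that can be handled one at a time.
Check: d/dx[-(2*x**3*cos(x) - 6*x**2*sin(x) - 2*x**2*cos(x) + 4*x*sin(x) - 12*x*cos(x) + 12*sin(x) + cos(x))/4] = x**3*sin(x)/2 - x**2*sin(x)/2 - 3*sin(x)/4 = f(x).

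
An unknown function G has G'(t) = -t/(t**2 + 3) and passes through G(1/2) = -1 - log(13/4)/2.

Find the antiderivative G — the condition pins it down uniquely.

G'(t) matches the chain-rule pattern g'(h)*h' with inner function h(t) = t**2 + 3; substituting u = h(t) collapses the integral.
A general antiderivative is -log(t**2 + 3)/2 + C.
The condition gives C = -1 - log(13/4)/2 - (-log(13/4)/2) = -1.
So G(t) = -log(t**2 + 3)/2 - 1.
Check: d/dt[-log(t**2 + 3)/2 - 1] = -t/(t**2 + 3) = G'(t).

G(t) = -log(t**2 + 3)/2 - 1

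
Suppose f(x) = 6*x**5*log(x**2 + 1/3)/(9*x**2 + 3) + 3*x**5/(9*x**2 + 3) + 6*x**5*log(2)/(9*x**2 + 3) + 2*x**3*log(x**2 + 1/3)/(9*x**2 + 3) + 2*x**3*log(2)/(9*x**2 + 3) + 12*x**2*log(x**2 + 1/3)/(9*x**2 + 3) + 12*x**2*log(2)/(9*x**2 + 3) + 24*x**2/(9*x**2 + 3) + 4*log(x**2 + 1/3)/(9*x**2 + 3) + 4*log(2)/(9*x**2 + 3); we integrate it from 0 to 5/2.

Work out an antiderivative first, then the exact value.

Recognize the product-rule pattern: f = u'v + uv' with u = x**4/6 + 4*x/3, v = log(2*x**2 + 2/3), so integration by parts undoes it.
F(x) = -(-x**4/2 - 4*x)*log(2*x**2 + 2/3)/3 is an antiderivative of f.
Check: d/dx[-(-x**4/2 - 4*x)*log(2*x**2 + 2/3)/3] = (6*x**5*log(x**2 + 1/3) + 3*x**5 + 6*x**5*log(2) + 2*x**3*log(x**2 + 1/3) + 2*x**3*log(2) + 12*x**2*log(x**2 + 1/3) + 12*x**2*log(2) + 24*x**2 + 4*log(x**2 + 1/3) + 4*log(2))/(9*x**2 + 3), which equals f(x).
F(5/2) = 315*log(79/6)/32; F(0) = 0.
Integral = F(5/2) - F(0) = 315*log(79/6)/32.

Antiderivative: F(x) = -(-x**4/2 - 4*x)*log(2*x**2 + 2/3)/3; value = 315*log(79/6)/32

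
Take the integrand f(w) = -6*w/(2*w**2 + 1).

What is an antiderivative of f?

An antiderivative is F(w) = -3*log(2*w**2 + 1)/2.

The substitution u = 2*w**2 + 1 works: f is exactly (dF/du)*(du/dw) for that inner function.
Check: d/dw[-3*log(2*w**2 + 1)/2] = -6*w/(2*w**2 + 1) = f(w).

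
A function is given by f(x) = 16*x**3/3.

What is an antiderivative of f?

Recover f(x) by differentiating a candidate F(x); any mismatch rules it out.
Check: d/dx[4*x**4/3] = 16*x**3/3 = f(x).

An antiderivative is F(x) = 4*x**4/3.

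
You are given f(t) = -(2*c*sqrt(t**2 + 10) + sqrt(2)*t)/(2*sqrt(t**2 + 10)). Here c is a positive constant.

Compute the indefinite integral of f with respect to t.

F(t) = (-2*c*t - sqrt(2)*sqrt(t**2 + 10))/2 + C

Differentiate the proposed F(t) back; it has to land on f(t) exactly.
Check: d/dt[(-2*c*t - sqrt(2)*sqrt(t**2 + 10))/2] = (-2*c*sqrt(t**2 + 10) - sqrt(2)*t)/(2*sqrt(t**2 + 10)), which equals f(t).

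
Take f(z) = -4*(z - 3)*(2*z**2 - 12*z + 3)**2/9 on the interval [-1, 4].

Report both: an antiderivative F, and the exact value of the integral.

Antiderivative: F(z) = -8*z**6/27 + 16*z**5/3 - 100*z**4/3 + 80*z**3 - 50*z**2 + 12*z; value = 790/3

f matches the chain-rule pattern g'(h)*h' with inner function h(z) = 2*z**2/3 - 4*z + 1; substituting u = h(z) collapses the integral.
F(z) = -8*z**6/27 + 16*z**5/3 - 100*z**4/3 + 80*z**3 - 50*z**2 + 12*z is an antiderivative of f.
Check: d/dz[-8*z**6/27 + 16*z**5/3 - 100*z**4/3 + 80*z**3 - 50*z**2 + 12*z] = -16*z**5/9 + 80*z**4/3 - 400*z**3/3 + 240*z**2 - 100*z + 12, which equals f(z).
F(4) = 2224/27; F(-1) = -4886/27.
Integral = F(4) - F(-1) = 790/3.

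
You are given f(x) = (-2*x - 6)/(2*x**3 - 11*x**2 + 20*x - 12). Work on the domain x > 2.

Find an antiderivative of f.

An antiderivative is F(x) = 2*(9*x*log(x - 2) - 9*x*log(x - 3/2) - 18*log(x - 2) + 18*log(x - 3/2) + 5)/(x - 2).

Factor the denominator ((x - 2)**2*(2*x - 3)) and decompose: f = -36/(2*x - 3) + 18/(x - 2) - 10/(x - 2)**2; each piece integrates to a log, atan, or power term.
Check: d/dx[2*(9*x*log(x - 2) - 9*x*log(x - 3/2) - 18*log(x - 2) + 18*log(x - 3/2) + 5)/(x - 2)] = (-2*x - 6)/(2*x**3 - 11*x**2 + 20*x - 12) = f(x).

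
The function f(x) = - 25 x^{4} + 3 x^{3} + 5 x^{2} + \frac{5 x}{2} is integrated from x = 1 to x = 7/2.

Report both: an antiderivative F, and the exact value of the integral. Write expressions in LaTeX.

Antiderivative: F(x) = - \frac{60 x^{5} - 9 x^{4} - 20 x^{3} - 15 x^{2} - 4}{12}; value = - \frac{465685}{192}

The integrand splits into summands that can be handled one at a time.
F(x) = - \frac{60 x^{5} - 9 x^{4} - 20 x^{3} - 15 x^{2} - 4}{12} is an antiderivative of f.
Check: d/dx[- \frac{60 x^{5} - 9 x^{4} - 20 x^{3} - 15 x^{2} - 4}{12}] = - 25 x^{4} + 3 x^{3} + 5 x^{2} + \frac{5 x}{2} = f(x).
F(7/2) = - \frac{465877}{192}; F(1) = -1.
Integral = F(7/2) - F(1) = - \frac{465685}{192}.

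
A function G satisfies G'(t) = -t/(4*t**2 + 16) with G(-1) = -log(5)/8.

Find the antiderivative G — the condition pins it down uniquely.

G(t) = -log(t**2 + 4)/8

G'(t) matches the chain-rule pattern g'(h)*h' with inner function h(t) = t**2 + 4; substituting u = h(t) collapses the integral.
A general antiderivative is -log(t**2 + 4)/8 + C.
The condition gives C = -log(5)/8 - (-log(5)/8) = 0.
So G(t) = -log(t**2 + 4)/8.
Check: d/dt[-log(t**2 + 4)/8] = -t/(4*t**2 + 16) = G'(t).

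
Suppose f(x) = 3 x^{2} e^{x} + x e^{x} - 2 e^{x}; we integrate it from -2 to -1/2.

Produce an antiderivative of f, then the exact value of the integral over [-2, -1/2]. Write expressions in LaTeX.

Antiderivative: F(x) = \left(3 x^{2} - 5 x + 3\right) e^{x}; value = - \frac{25}{e^{2}} + \frac{25}{4 e^{\frac{1}{2}}}

f has the shape u'v + uv' for u = 3 x^{2} - 5 x + 3 and v = e^{x} — it is the derivative of the product u*v.
F(x) = \left(3 x^{2} - 5 x + 3\right) e^{x} is an antiderivative of f.
Check: d/dx[\left(3 x^{2} - 5 x + 3\right) e^{x}] = 3 x^{2} e^{x} + x e^{x} - 2 e^{x} = f(x).
F(-1/2) = \frac{25}{4 e^{\frac{1}{2}}}; F(-2) = \frac{25}{e^{2}}.
Integral = F(-1/2) - F(-2) = - \frac{25}{e^{2}} + \frac{25}{4 e^{\frac{1}{2}}}.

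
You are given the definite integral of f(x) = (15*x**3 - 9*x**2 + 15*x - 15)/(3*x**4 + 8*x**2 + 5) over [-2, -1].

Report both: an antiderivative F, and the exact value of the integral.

Differentiate the proposed F(x) back; it has to land on f(x) exactly.
F(x) = (5*log(3*x**2 + 5) - 6*atan(x))/2 is an antiderivative of f.
Check: d/dx[(5*log(3*x**2 + 5) - 6*atan(x))/2] = (15*x**3 - 9*x**2 + 15*x - 15)/(3*x**4 + 8*x**2 + 5) = f(x).
F(-1) = 3*pi/4 + 5*log(8)/2; F(-2) = 3*atan(2) + 5*log(17)/2.
Integral = F(-1) - F(-2) = -5*log(17)/2 - 3*atan(2) + 3*pi/4 + 5*log(8)/2.

Antiderivative: F(x) = (5*log(3*x**2 + 5) - 6*atan(x))/2; value = -5*log(17)/2 - 3*atan(2) + 3*pi/4 + 5*log(8)/2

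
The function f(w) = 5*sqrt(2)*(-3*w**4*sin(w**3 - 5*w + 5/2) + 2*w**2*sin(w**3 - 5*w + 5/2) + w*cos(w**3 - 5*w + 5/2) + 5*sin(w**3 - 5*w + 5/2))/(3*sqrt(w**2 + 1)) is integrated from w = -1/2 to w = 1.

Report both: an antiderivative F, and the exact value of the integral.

Antiderivative: F(w) = 5*sqrt(2)*sqrt(w**2 + 1)*cos(w**3 - 5*w + 5/2)/3; value = -5*sqrt(10)*cos(39/8)/6 + 10*cos(3/2)/3

Recognize the product-rule pattern: f = u'v + uv' with u = 5*sqrt(2*w**2 + 2)/3, v = cos(w**3 - 5*w + 5/2), so integration by parts undoes it.
F(w) = 5*sqrt(2)*sqrt(w**2 + 1)*cos(w**3 - 5*w + 5/2)/3 is an antiderivative of f.
Check: d/dw[5*sqrt(2)*sqrt(w**2 + 1)*cos(w**3 - 5*w + 5/2)/3] = (-15*sqrt(2)*w**4*sin(w**3 - 5*w + 5/2) + 10*sqrt(2)*w**2*sin(w**3 - 5*w + 5/2) + 5*sqrt(2)*w*cos(w**3 - 5*w + 5/2) + 25*sqrt(2)*sin(w**3 - 5*w + 5/2))/(3*sqrt(w**2 + 1)), which equals f(w).
F(1) = 10*cos(3/2)/3; F(-1/2) = 5*sqrt(10)*cos(39/8)/6.
Integral = F(1) - F(-1/2) = -5*sqrt(10)*cos(39/8)/6 + 10*cos(3/2)/3.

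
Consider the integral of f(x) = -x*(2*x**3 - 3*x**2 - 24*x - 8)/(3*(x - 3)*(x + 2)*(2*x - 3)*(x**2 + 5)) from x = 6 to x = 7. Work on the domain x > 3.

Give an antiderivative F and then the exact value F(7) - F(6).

The denominator factors as 3*(x - 3)*(x + 2)*(2*x - 3)*(x**2 + 5); partial fractions split f into directly integrable pieces: -(1177*x + 2215)/(3654*(x**2 + 5)) - 352/(609*(2*x - 3)) + 8/(315*(x + 2)) + 53/(210*(x - 3)).
F(x) = 53*log(x - 3)/210 - 176*log(x - 3/2)/609 + 8*log(x + 2)/315 - 1177*log(x**2 + 5)/7308 - 443*sqrt(5)*atan(sqrt(5)*x/5)/3654 is an antiderivative of f.
Check: d/dx[53*log(x - 3)/210 - 176*log(x - 3/2)/609 + 8*log(x + 2)/315 - 1177*log(x**2 + 5)/7308 - 443*sqrt(5)*atan(sqrt(5)*x/5)/3654] = (-2*x**4 + 3*x**3 + 24*x**2 + 8*x)/(6*x**5 - 15*x**4 + 3*x**3 - 21*x**2 - 135*x + 270), which equals f(x).
F(7) = -1177*log(54)/7308 - 176*log(11/2)/609 - 443*sqrt(5)*atan(7*sqrt(5)/5)/3654 + 8*log(9)/315 + 53*log(4)/210; F(6) = -1177*log(41)/7308 - 176*log(9/2)/609 - 443*sqrt(5)*atan(6*sqrt(5)/5)/3654 + 8*log(8)/315 + 53*log(3)/210.
Integral = F(7) - F(6) = -1177*log(54)/7308 - 176*log(11/2)/609 - 443*sqrt(5)*atan(7*sqrt(5)/5)/3654 - 53*log(3)/210 - 8*log(8)/315 + 8*log(9)/315 + 443*sqrt(5)*atan(6*sqrt(5)/5)/3654 + 53*log(4)/210 + 176*log(9/2)/609 + 1177*log(41)/7308.

Antiderivative: F(x) = 53*log(x - 3)/210 - 176*log(x - 3/2)/609 + 8*log(x + 2)/315 - 1177*log(x**2 + 5)/7308 - 443*sqrt(5)*atan(sqrt(5)*x/5)/3654; value = -1177*log(54)/7308 - 176*log(11/2)/609 - 443*sqrt(5)*atan(7*sqrt(5)/5)/3654 - 53*log(3)/210 - 8*log(8)/315 + 8*log(9)/315 + 443*sqrt(5)*atan(6*sqrt(5)/5)/3654 + 53*log(4)/210 + 176*log(9/2)/609 + 1177*log(41)/7308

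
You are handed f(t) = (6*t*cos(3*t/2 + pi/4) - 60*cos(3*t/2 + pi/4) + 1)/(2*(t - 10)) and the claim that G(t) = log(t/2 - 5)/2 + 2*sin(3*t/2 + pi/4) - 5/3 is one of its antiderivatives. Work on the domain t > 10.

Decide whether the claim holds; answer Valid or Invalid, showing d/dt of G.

Valid. The derivative of G reproduces f.

d/dt[G] = (6*t*cos(3*t/2 + pi/4) - 60*cos(3*t/2 + pi/4) + 1)/(2*t - 20)
This equals f(t) exactly, so the claim holds.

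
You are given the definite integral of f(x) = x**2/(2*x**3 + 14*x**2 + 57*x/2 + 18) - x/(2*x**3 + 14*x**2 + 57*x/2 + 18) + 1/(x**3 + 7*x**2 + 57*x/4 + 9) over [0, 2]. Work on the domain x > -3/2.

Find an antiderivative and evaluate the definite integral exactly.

Factor the denominator ((x + 4)*(2*x + 3)**2) and decompose: f = -63/(25*(2*x + 3)) + 23/(5*(2*x + 3)**2) + 44/(25*(x + 4)); each piece integrates to a log, atan, or power term.
F(x) = (-126*x*log(x + 3/2) + 176*x*log(x + 4) - 189*log(x + 3/2) + 264*log(x + 4) - 115)/(100*x + 150) is an antiderivative of f.
Check: d/dx[(-126*x*log(x + 3/2) + 176*x*log(x + 4) - 189*log(x + 3/2) + 264*log(x + 4) - 115)/(100*x + 150)] = (2*x**2 - 2*x + 4)/(4*x**3 + 28*x**2 + 57*x + 36), which equals f(x).
F(2) = -63*log(7/2)/50 - 23/70 + 44*log(6)/25; F(0) = -23/30 - 63*log(3/2)/50 + 44*log(4)/25.
Integral = F(2) - F(0) = -44*log(4)/25 - 63*log(7/2)/50 + 46/105 + 63*log(3/2)/50 + 44*log(6)/25.

Antiderivative: F(x) = (-126*x*log(x + 3/2) + 176*x*log(x + 4) - 189*log(x + 3/2) + 264*log(x + 4) - 115)/(100*x + 150); value = -44*log(4)/25 - 63*log(7/2)/50 + 46/105 + 63*log(3/2)/50 + 44*log(6)/25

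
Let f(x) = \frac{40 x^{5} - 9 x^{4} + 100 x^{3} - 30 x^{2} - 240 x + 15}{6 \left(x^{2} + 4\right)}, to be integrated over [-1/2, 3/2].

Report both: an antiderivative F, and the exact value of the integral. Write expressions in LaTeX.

For F(x) to be correct the identity F'(x) - f(x) = 0 must hold.
F(x) = \frac{20 x^{4} - 6 x^{3} - 60 x^{2} + 12 x - 9 \operatorname{atan}{\left(\frac{x}{2} \right)} + 6}{12} is an antiderivative of f.
Check: d/dx[\frac{20 x^{4} - 6 x^{3} - 60 x^{2} + 12 x - 9 \operatorname{atan}{\left(\frac{x}{2} \right)} + 6}{12}] = \frac{40 x^{5} - 9 x^{4} + 100 x^{3} - 30 x^{2} - 240 x + 15}{6 x^{2} + 24}, which equals f(x).
F(3/2) = - \frac{5}{2} - \frac{3 \operatorname{atan}{\left(\frac{3}{4} \right)}}{4}; F(-1/2) = - \frac{13}{12} + \frac{3 \operatorname{atan}{\left(\frac{1}{4} \right)}}{4}.
Integral = F(3/2) - F(-1/2) = - \frac{17}{12} - \frac{3 \operatorname{atan}{\left(\frac{3}{4} \right)}}{4} - \frac{3 \operatorname{atan}{\left(\frac{1}{4} \right)}}{4}.

Antiderivative: F(x) = \frac{20 x^{4} - 6 x^{3} - 60 x^{2} + 12 x - 9 \operatorname{atan}{\left(\frac{x}{2} \right)} + 6}{12}; value = - \frac{17}{12} - \frac{3 \operatorname{atan}{\left(\frac{3}{4} \right)}}{4} - \frac{3 \operatorname{atan}{\left(\frac{1}{4} \right)}}{4}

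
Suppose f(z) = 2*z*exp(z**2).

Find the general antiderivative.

For F(z) to be correct the identity F'(z) - f(z) = 0 must hold.
Check: d/dz[exp(z**2)] = 2*z*exp(z**2) = f(z).

F(z) = exp(z**2) + C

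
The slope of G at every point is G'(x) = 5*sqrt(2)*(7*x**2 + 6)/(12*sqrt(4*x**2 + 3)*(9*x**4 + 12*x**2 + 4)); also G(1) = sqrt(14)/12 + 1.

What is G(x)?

Recover the given G'(x) by differentiating a candidate G(x); any mismatch rules it out.
A general antiderivative is 5*x*sqrt(2*x**2 + 3/2)/(12*(3*x**2/2 + 1)) + C.
The condition gives C = sqrt(14)/12 + 1 - (sqrt(14)/12) = 1.
So G(x) = 5*x*sqrt(2*x**2 + 3/2)/(18*x**2 + 12) + 1.
Check: d/dx[5*x*sqrt(2*x**2 + 3/2)/(18*x**2 + 12) + 1] = (35*sqrt(2)*x**2 + 30*sqrt(2))/(108*x**4*sqrt(4*x**2 + 3) + 144*x**2*sqrt(4*x**2 + 3) + 48*sqrt(4*x**2 + 3)), which equals G'(x).

G(x) = 5*x*sqrt(2*x**2 + 3/2)/(18*x**2 + 12) + 1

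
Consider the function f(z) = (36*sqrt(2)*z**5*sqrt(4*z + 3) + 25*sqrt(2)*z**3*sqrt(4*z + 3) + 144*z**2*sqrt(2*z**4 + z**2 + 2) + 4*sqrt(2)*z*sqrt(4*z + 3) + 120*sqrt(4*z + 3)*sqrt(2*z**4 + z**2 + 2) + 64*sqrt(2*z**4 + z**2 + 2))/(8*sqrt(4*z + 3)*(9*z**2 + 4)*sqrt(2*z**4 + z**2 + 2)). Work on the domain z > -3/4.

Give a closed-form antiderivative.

Any candidate F(z) must reproduce f(z) exactly when differentiated.
Check: d/dz[sqrt(4*z + 3) + sqrt(z**4 + z**2/2 + 1)/4 + 5*atan(3*z/2)/2] = (36*sqrt(2)*z**5*sqrt(4*z + 3) + 25*sqrt(2)*z**3*sqrt(4*z + 3) + 144*z**2*sqrt(2*z**4 + z**2 + 2) + 4*sqrt(2)*z*sqrt(4*z + 3) + 120*sqrt(4*z + 3)*sqrt(2*z**4 + z**2 + 2) + 64*sqrt(2*z**4 + z**2 + 2))/(72*z**2*sqrt(4*z + 3)*sqrt(2*z**4 + z**2 + 2) + 32*sqrt(4*z + 3)*sqrt(2*z**4 + z**2 + 2)), which equals f(z).

An antiderivative is F(z) = sqrt(4*z + 3) + sqrt(z**4 + z**2/2 + 1)/4 + 5*atan(3*z/2)/2.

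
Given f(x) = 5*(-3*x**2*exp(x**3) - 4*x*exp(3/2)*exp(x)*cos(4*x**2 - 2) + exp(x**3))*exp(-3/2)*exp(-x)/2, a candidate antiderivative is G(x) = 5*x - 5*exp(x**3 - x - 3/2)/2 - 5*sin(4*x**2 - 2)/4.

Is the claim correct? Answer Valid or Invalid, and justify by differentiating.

Invalid: d/dx[G] - f = 5, which is not 0.

d/dx[G] = (-15*x**2 - 20*x*exp(3/2)*exp(x)*exp(-x**3)*cos(4*x**2 - 2) + 10*exp(3/2)*exp(x)*exp(-x**3) + 5)*exp(-3/2)*exp(-x)*exp(x**3)/2
d/dx[G] - f(x) = 5 != 0.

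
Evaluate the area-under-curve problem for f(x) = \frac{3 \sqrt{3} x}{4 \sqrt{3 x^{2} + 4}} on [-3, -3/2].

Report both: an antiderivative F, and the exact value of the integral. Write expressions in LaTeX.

Antiderivative: F(x) = \frac{3 \sqrt{x^{2} + \frac{4}{3}}}{4}; value = - \frac{\sqrt{93}}{4} + \frac{\sqrt{129}}{8}

f matches the chain-rule pattern g'(h)*h' with inner function h(x) = x^{2} + \frac{4}{3}; substituting u = h(x) collapses the integral.
F(x) = \frac{3 \sqrt{x^{2} + \frac{4}{3}}}{4} is an antiderivative of f.
Check: d/dx[\frac{3 \sqrt{x^{2} + \frac{4}{3}}}{4}] = \frac{3 \sqrt{3} x}{4 \sqrt{3 x^{2} + 4}} = f(x).
F(-3/2) = \frac{\sqrt{129}}{8}; F(-3) = \frac{\sqrt{93}}{4}.
Integral = F(-3/2) - F(-3) = - \frac{\sqrt{93}}{4} + \frac{\sqrt{129}}{8}.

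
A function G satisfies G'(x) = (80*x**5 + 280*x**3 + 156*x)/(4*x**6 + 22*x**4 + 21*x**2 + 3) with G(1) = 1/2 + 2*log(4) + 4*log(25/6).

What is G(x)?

The proposed G(x) is checked by its d/dx: the result must match the given G'(x).
A general antiderivative is 2*log(2*x**2 + 2) + 4*log(2*x**4/3 + 3*x**2 + 1/2) + C.
The condition gives C = 1/2 + 2*log(4) + 4*log(25/6) - (2*log(4) + 4*log(25/6)) = 1/2.
So G(x) = 2*log(2*x**2 + 2) + 4*log(2*x**4/3 + 3*x**2 + 1/2) + 1/2.
Check: d/dx[2*log(2*x**2 + 2) + 4*log(2*x**4/3 + 3*x**2 + 1/2) + 1/2] = (80*x**5 + 280*x**3 + 156*x)/(4*x**6 + 22*x**4 + 21*x**2 + 3) = G'(x).

G(x) = 2*log(2*x**2 + 2) + 4*log(2*x**4/3 + 3*x**2 + 1/2) + 1/2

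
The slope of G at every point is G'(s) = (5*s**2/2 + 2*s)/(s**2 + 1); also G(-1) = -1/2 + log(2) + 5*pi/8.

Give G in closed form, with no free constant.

G(s) = 5*s/2 + log(s**2 + 1) - 5*atan(s)/2 + 2

Recover the given G'(s) by differentiating a candidate G(s); any mismatch rules it out.
A general antiderivative is 5*s/2 + log(s**2 + 1) - 5*atan(s)/2 + C.
The condition gives C = -1/2 + log(2) + 5*pi/8 - (-5/2 + log(2) + 5*pi/8) = 2.
So G(s) = 5*s/2 + log(s**2 + 1) - 5*atan(s)/2 + 2.
Check: d/ds[5*s/2 + log(s**2 + 1) - 5*atan(s)/2 + 2] = (5*s**2 + 4*s)/(2*s**2 + 2), which equals G'(s).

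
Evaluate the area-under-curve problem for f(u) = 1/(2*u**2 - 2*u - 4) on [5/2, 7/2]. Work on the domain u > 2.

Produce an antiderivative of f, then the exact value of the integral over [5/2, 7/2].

Antiderivative: F(u) = log(u - 2)/6 - log(u + 1)/6; value = -log(9/2)/6 + log(3/2)/6 + log(2)/6 + log(7/2)/6

Factor the denominator (2*(u - 2)*(u + 1)) and decompose: f = -1/(6*(u + 1)) + 1/(6*(u - 2)); each piece integrates to a log, atan, or power term.
F(u) = log(u - 2)/6 - log(u + 1)/6 is an antiderivative of f.
Check: d/du[log(u - 2)/6 - log(u + 1)/6] = 1/(2*u**2 - 2*u - 4) = f(u).
F(7/2) = -log(9/2)/6 + log(3/2)/6; F(5/2) = -log(7/2)/6 - log(2)/6.
Integral = F(7/2) - F(5/2) = -log(9/2)/6 + log(3/2)/6 + log(2)/6 + log(7/2)/6.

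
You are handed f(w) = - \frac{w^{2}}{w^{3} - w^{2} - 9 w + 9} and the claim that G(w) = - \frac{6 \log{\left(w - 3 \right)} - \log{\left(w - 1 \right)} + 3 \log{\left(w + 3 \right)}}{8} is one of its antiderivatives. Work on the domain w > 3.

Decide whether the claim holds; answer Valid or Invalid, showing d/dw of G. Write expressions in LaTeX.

d/dw[G] = - \frac{w^{2}}{w^{3} - w^{2} - 9 w + 9}
This equals f(w) exactly, so the claim holds.

Valid. The derivative of G reproduces f.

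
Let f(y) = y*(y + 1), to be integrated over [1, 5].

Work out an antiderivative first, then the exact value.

Whatever form F(y) takes, F'(y) = f(y) is non-negotiable.
F(y) = y**2*(2*y + 3)/6 is an antiderivative of f.
Check: d/dy[y**2*(2*y + 3)/6] = y**2 + y, which equals f(y).
F(5) = 325/6; F(1) = 5/6.
Integral = F(5) - F(1) = 160/3.

Antiderivative: F(y) = y**2*(2*y + 3)/6; value = 160/3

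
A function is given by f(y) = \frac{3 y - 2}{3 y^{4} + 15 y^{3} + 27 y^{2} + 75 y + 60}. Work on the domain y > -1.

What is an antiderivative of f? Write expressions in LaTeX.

Factor the denominator (3 \left(y + 1\right) \left(y + 4\right) \left(y^{2} + 5\right)) and decompose: f = \frac{y + 11}{54 \left(y^{2} + 5\right)} + \frac{2}{27 \left(y + 4\right)} - \frac{5}{54 \left(y + 1\right)}; each piece integrates to a log, atan, or power term.
Check: d/dy[\frac{- 50 \log{\left(y + 1 \right)} + 40 \log{\left(y + 4 \right)} + 5 \log{\left(y^{2} + 5 \right)} + 22 \sqrt{5} \operatorname{atan}{\left(\frac{\sqrt{5} y}{5} \right)}}{540}] = \frac{3 y - 2}{3 y^{4} + 15 y^{3} + 27 y^{2} + 75 y + 60} = f(y).

An antiderivative is F(y) = \frac{- 50 \log{\left(y + 1 \right)} + 40 \log{\left(y + 4 \right)} + 5 \log{\left(y^{2} + 5 \right)} + 22 \sqrt{5} \operatorname{atan}{\left(\frac{\sqrt{5} y}{5} \right)}}{540}.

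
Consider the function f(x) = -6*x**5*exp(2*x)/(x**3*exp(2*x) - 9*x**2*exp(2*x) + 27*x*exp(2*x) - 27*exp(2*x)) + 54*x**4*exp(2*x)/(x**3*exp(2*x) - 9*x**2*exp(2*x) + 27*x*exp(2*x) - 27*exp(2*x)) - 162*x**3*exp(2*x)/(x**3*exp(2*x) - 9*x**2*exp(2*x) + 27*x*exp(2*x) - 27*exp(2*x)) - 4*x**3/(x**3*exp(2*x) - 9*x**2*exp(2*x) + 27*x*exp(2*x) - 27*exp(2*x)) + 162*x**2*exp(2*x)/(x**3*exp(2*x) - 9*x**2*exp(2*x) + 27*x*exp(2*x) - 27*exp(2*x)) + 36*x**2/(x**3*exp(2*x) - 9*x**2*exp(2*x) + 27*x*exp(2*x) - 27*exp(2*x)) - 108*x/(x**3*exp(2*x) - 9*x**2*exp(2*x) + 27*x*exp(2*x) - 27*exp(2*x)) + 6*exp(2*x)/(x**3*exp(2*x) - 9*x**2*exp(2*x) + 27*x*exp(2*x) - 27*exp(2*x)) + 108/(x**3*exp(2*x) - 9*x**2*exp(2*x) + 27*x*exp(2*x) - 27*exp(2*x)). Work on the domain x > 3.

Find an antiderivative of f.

An antiderivative is F(x) = (-2*x**5*exp(2*x) + 12*x**4*exp(2*x) - 18*x**3*exp(2*x) + 2*x**2 - 12*x - 3*exp(2*x) + 18)/(x**2*exp(2*x) - 6*x*exp(2*x) + 9*exp(2*x)).

The integrand splits into summands that can be handled one at a time.
Check: d/dx[(-2*x**5*exp(2*x) + 12*x**4*exp(2*x) - 18*x**3*exp(2*x) + 2*x**2 - 12*x - 3*exp(2*x) + 18)/(x**2*exp(2*x) - 6*x*exp(2*x) + 9*exp(2*x))] = (-6*x**5*exp(2*x) + 54*x**4*exp(2*x) - 162*x**3*exp(2*x) - 4*x**3 + 162*x**2*exp(2*x) + 36*x**2 - 108*x + 6*exp(2*x) + 108)/(x**3*exp(2*x) - 9*x**2*exp(2*x) + 27*x*exp(2*x) - 27*exp(2*x)), which equals f(x).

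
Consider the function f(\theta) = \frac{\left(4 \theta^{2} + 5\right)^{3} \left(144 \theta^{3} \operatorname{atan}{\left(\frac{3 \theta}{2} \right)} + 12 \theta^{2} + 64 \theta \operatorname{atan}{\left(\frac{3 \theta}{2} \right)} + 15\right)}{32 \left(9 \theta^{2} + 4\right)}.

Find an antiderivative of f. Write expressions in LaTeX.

Recognize the product-rule pattern: f = u'v + uv' with u = 4 \left(- \theta^{2} - \frac{5}{4}\right)^{4}, v = \operatorname{atan}{\left(\frac{3 \theta}{2} \right)}, so integration by parts undoes it.
Check: d/d\theta[4 \theta^{8} \operatorname{atan}{\left(\frac{3 \theta}{2} \right)} + 20 \theta^{6} \operatorname{atan}{\left(\frac{3 \theta}{2} \right)} + \frac{75 \theta^{4} \operatorname{atan}{\left(\frac{3 \theta}{2} \right)}}{2} + \frac{125 \theta^{2} \operatorname{atan}{\left(\frac{3 \theta}{2} \right)}}{4} + \frac{625 \operatorname{atan}{\left(\frac{3 \theta}{2} \right)}}{64}] = \frac{9216 \theta^{9} \operatorname{atan}{\left(\frac{3 \theta}{2} \right)} + 768 \theta^{8} + 38656 \theta^{7} \operatorname{atan}{\left(\frac{3 \theta}{2} \right)} + 3840 \theta^{6} + 58560 \theta^{5} \operatorname{atan}{\left(\frac{3 \theta}{2} \right)} + 7200 \theta^{4} + 37200 \theta^{3} \operatorname{atan}{\left(\frac{3 \theta}{2} \right)} + 6000 \theta^{2} + 8000 \theta \operatorname{atan}{\left(\frac{3 \theta}{2} \right)} + 1875}{288 \theta^{2} + 128}, which equals f(\theta).

An antiderivative is F(\theta) = 4 \theta^{8} \operatorname{atan}{\left(\frac{3 \theta}{2} \right)} + 20 \theta^{6} \operatorname{atan}{\left(\frac{3 \theta}{2} \right)} + \frac{75 \theta^{4} \operatorname{atan}{\left(\frac{3 \theta}{2} \right)}}{2} + \frac{125 \theta^{2} \operatorname{atan}{\left(\frac{3 \theta}{2} \right)}}{4} + \frac{625 \operatorname{atan}{\left(\frac{3 \theta}{2} \right)}}{64}.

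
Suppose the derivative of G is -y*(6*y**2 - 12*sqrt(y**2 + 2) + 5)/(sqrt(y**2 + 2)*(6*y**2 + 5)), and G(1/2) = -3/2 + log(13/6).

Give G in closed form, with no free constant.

Whatever form G(y) takes, its d/dy must return the stated G'(y).
A general antiderivative is -sqrt(y**2 + 2) + log(2*y**2 + 5/3) + C.
The condition gives C = -3/2 + log(13/6) - (-3/2 + log(13/6)) = 0.
So G(y) = -sqrt(y**2 + 2) + log(2*y**2 + 5/3).
Check: d/dy[-sqrt(y**2 + 2) + log(2*y**2 + 5/3)] = (-6*y**3 + 12*y*sqrt(y**2 + 2) - 5*y)/(6*y**2*sqrt(y**2 + 2) + 5*sqrt(y**2 + 2)), which equals G'(y).

G(y) = -sqrt(y**2 + 2) + log(2*y**2 + 5/3)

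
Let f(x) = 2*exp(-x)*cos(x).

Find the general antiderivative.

Check any antiderivative F(x) by computing F'(x) and comparing it with f(x).
Check: d/dx[(sin(x) - cos(x))*exp(-x)] = 2*exp(-x)*cos(x) = f(x).

F(x) = (sin(x) - cos(x))*exp(-x) + C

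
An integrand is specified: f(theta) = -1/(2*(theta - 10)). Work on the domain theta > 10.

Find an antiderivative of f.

An antiderivative is F(theta) = -log(theta/2 - 5)/2.

A first test for any F(theta): its theta-derivative must equal f(theta) identically.
Check: d/dtheta[-log(theta/2 - 5)/2] = -1/(2*theta - 20), which equals f(theta).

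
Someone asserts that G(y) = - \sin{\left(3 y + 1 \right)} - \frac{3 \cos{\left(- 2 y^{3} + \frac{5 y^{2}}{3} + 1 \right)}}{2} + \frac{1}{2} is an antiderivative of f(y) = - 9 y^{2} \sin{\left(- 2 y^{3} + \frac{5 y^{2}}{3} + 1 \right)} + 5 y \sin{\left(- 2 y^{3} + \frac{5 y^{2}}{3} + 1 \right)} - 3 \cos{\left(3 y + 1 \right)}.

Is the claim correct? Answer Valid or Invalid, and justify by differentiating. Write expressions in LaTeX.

d/dy[G] = - 9 y^{2} \sin{\left(- 2 y^{3} + \frac{5 y^{2}}{3} + 1 \right)} + 5 y \sin{\left(- 2 y^{3} + \frac{5 y^{2}}{3} + 1 \right)} - 3 \cos{\left(3 y + 1 \right)}
This equals f(y) exactly, so the claim holds.

Valid: G'(y) = f(y).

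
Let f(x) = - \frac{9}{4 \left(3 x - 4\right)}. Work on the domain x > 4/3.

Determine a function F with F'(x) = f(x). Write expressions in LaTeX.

Any candidate F(x) must reproduce f(x) exactly when differentiated.
Check: d/dx[- \frac{3 \log{\left(\frac{3 x}{2} - 2 \right)}}{4}] = - \frac{9}{12 x - 16}, which equals f(x).

An antiderivative is F(x) = - \frac{3 \log{\left(\frac{3 x}{2} - 2 \right)}}{4}.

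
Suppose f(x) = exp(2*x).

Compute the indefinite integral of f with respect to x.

F(x) = exp(2*x)/2 + C

For F(x) to be correct the identity F'(x) - f(x) = 0 must hold.
Check: d/dx[exp(2*x)/2] = exp(2*x) = f(x).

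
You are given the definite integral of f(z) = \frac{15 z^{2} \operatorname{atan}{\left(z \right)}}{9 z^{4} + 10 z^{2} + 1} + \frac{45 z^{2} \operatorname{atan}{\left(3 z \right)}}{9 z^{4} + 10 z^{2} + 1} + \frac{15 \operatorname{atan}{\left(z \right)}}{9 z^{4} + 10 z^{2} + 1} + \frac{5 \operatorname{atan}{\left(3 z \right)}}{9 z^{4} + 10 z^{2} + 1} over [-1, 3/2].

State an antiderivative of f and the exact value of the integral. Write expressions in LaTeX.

Antiderivative: F(z) = 5 \operatorname{atan}{\left(z \right)} \operatorname{atan}{\left(3 z \right)}; value = - \frac{5 \pi \operatorname{atan}{\left(3 \right)}}{4} + 5 \operatorname{atan}{\left(\frac{3}{2} \right)} \operatorname{atan}{\left(\frac{9}{2} \right)}

Recognize the product-rule pattern: f = u'v + uv' with u = 5 \operatorname{atan}{\left(z \right)}, v = \operatorname{atan}{\left(3 z \right)}, so integration by parts undoes it.
F(z) = 5 \operatorname{atan}{\left(z \right)} \operatorname{atan}{\left(3 z \right)} is an antiderivative of f.
Check: d/dz[5 \operatorname{atan}{\left(z \right)} \operatorname{atan}{\left(3 z \right)}] = \frac{15 z^{2} \operatorname{atan}{\left(z \right)} + 45 z^{2} \operatorname{atan}{\left(3 z \right)} + 15 \operatorname{atan}{\left(z \right)} + 5 \operatorname{atan}{\left(3 z \right)}}{9 z^{4} + 10 z^{2} + 1}, which equals f(z).
F(3/2) = 5 \operatorname{atan}{\left(\frac{3}{2} \right)} \operatorname{atan}{\left(\frac{9}{2} \right)}; F(-1) = \frac{5 \pi \operatorname{atan}{\left(3 \right)}}{4}.
Integral = F(3/2) - F(-1) = - \frac{5 \pi \operatorname{atan}{\left(3 \right)}}{4} + 5 \operatorname{atan}{\left(\frac{3}{2} \right)} \operatorname{atan}{\left(\frac{9}{2} \right)}.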